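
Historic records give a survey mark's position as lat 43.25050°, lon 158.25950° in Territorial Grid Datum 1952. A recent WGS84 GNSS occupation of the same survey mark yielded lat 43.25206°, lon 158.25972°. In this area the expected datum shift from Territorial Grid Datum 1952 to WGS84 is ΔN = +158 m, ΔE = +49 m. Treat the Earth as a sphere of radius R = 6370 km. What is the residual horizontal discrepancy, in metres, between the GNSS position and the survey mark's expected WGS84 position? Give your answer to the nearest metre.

35 m

Observed coordinate differences: Δφ = +0.00156°, Δλ = +0.00022°.
Converting to metres (1° lat = 111177 m, cos φ = 0.728365): observed ΔN = 173.4 m, observed ΔE = 17.8 m.
Subtracting the expected shift leaves a residual of 173.4 − (158) = 15.4 m north and 17.8 − (49) = -31.2 m east.
Residual distance = √(15.4² + (-31.2)²) = 34.8 m.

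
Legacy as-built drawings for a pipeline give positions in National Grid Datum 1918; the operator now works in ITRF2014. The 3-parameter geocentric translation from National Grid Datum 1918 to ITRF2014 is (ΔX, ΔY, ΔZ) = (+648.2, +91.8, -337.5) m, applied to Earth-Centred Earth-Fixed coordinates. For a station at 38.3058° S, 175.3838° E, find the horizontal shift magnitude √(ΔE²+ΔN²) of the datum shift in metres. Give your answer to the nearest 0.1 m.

The local east axis at (φ, λ) is (−sin λ, cos λ, 0), so ΔE = −sin(175.3838°)·648.2 + cos(175.3838°)·91.8 = -143.67 m.
The local north axis is (−sin φ cos λ, −sin φ sin λ, cos φ), giving ΔN = -400.489 + 4.580 − 264.841 = -660.75 m.
Horizontal magnitude = √(ΔE² + ΔN²) = √((-143.67)² + (-660.75)²) = 676.19 m.

676.2 m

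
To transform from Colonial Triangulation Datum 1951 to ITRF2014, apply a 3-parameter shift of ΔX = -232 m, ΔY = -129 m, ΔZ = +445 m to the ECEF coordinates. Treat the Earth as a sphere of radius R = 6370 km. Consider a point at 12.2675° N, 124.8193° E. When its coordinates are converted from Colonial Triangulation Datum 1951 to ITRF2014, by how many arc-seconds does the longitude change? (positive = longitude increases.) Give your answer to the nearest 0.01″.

sin φ = 0.212476, cos φ = 0.977166, sin λ = 0.820957, cos λ = -0.570990.
East component: ΔE = −sin λ·ΔX + cos λ·ΔY = −(0.820957)(-232) + (-0.570990)(-129) = 264.12 m.
1° of latitude spans πR/180 = 111177 m; at latitude φ, 1° of longitude spans that × cos φ = 108638.9 m, so Δλ = 264.12 / 108638.9 × 3600 = 8.752″.

Δλ = 8.75″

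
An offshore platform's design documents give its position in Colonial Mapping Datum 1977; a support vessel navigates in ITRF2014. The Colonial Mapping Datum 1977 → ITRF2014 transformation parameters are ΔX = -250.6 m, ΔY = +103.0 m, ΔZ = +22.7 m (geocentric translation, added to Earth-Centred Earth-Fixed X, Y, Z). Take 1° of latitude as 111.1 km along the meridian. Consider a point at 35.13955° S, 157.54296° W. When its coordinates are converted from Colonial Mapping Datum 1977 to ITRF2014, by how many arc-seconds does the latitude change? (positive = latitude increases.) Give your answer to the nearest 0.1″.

Δφ = 4.2″

sin φ = -0.575570, cos φ = 0.817753, sin λ = -0.381991, cos λ = -0.924166.
North component: ΔN = −sin φ cos λ·ΔX − sin φ sin λ·ΔY + cos φ·ΔZ = −(-0.575570)(-0.924166)(-250.6) − (-0.575570)(-0.381991)(103.0) + (0.817753)(22.7) = 129.22 m.
1° of latitude spans 111100 m, so Δφ = 129.22 / 111100 × 3600 = 4.187″.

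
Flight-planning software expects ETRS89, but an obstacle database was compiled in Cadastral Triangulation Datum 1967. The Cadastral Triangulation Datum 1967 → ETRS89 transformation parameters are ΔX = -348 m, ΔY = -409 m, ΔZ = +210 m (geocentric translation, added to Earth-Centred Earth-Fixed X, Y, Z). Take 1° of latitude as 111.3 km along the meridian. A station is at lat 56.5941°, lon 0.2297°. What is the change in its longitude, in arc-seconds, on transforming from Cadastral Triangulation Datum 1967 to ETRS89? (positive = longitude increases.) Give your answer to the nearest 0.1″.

Δλ = -23.9″

sin φ = 0.834791, cos φ = 0.550567, sin λ = 0.004009, cos λ = 0.999992.
East component: ΔE = −sin λ·ΔX + cos λ·ΔY = −(0.004009)(-348) + (0.999992)(-409) = -407.60 m.
1° of latitude spans 111300 m; at latitude φ, 1° of longitude spans that × cos φ = 61278.1 m, so Δλ = -407.60 / 61278.1 × 3600 = -23.946″.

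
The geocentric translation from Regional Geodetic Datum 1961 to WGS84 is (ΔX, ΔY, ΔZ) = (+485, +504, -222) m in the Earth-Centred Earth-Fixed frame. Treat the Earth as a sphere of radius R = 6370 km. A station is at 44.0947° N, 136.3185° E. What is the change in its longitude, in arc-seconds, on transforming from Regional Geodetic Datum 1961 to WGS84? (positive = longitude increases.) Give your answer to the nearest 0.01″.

sin φ = 0.695846, cos φ = 0.718191, sin λ = 0.690649, cos λ = -0.723190.
East component: ΔE = −sin λ·ΔX + cos λ·ΔY = −(0.690649)(485) + (-0.723190)(504) = -699.45 m.
1° of latitude spans πR/180 = 111177 m; at latitude φ, 1° of longitude spans that × cos φ = 79846.6 m, so Δλ = -699.45 / 79846.6 × 3600 = -31.536″.

Δλ = -31.54″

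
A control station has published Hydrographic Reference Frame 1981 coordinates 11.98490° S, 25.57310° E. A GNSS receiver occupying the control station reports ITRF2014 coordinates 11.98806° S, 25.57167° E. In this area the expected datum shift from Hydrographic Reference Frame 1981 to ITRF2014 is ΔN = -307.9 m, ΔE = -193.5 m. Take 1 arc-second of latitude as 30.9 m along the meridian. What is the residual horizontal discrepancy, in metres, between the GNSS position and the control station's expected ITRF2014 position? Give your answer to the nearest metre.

58 m

Observed coordinate differences: Δφ = -0.00316°, Δλ = -0.00143°.
Converting to metres (1° lat = 111240 m, cos φ = 0.978202): observed ΔN = -351.5 m, observed ΔE = -155.6 m.
Subtracting the expected shift leaves a residual of -351.5 − (-307.9) = -43.6 m north and -155.6 − (-193.5) = 37.9 m east.
Residual distance = √((-43.6)² + 37.9²) = 57.8 m.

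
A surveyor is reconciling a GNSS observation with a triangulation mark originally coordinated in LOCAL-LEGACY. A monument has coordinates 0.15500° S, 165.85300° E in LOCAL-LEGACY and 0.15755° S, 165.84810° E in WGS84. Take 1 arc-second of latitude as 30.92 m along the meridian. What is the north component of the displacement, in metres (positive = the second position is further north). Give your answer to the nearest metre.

Δφ = -0.15755° − -0.15500° = -0.00255°; Δλ = 165.84810° − 165.85300° = -0.00490°.
1° of latitude = 3600 × 30.92 = 111312 m.
ΔN = Δφ × 111312 = -283.8 m; ΔE = Δλ × 111312 × cos(-0.15500°) = -0.00490 × 111312 × 0.999996 = -545.4 m.

ΔN = -284 m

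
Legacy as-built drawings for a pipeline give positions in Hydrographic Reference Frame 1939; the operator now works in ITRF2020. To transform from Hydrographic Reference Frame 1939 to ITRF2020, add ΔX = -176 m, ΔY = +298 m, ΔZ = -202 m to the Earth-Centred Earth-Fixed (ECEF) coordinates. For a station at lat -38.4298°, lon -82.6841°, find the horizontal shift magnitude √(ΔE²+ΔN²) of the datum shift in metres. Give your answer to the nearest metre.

At φ = -38.4298°, λ = -82.6841°: sin φ = -0.621555, cos φ = 0.783370, sin λ = -0.991859, cos λ = 0.127340.
ΔE = −sin λ·ΔX + cos λ·ΔY = −(-0.991859)·(-176) + (0.127340)·(298) = -136.62 m.
ΔN = −sin φ cos λ·ΔX − sin φ sin λ·ΔY + cos φ·ΔZ = −(-0.621555)(0.127340)(-176) − (-0.621555)(-0.991859)(298) + (0.783370)(-202) = -355.89 m.
Horizontal magnitude = √(ΔE² + ΔN²) = √((-136.62)² + (-355.89)²) = 381.21 m.

381 m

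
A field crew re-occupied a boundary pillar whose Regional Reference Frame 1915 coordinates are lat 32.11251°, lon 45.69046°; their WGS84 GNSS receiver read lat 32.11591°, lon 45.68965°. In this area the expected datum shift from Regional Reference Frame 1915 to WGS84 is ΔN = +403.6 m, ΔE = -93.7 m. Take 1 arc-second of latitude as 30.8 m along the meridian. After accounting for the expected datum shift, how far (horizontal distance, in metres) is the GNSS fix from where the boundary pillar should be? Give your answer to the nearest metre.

Observed coordinate differences: Δφ = +0.00340°, Δλ = -0.00081°.
Converting to metres (1° lat = 110880 m, cos φ = 0.847006): observed ΔN = 377.0 m, observed ΔE = -76.1 m.
Subtracting the expected shift leaves a residual of 377.0 − (403.6) = -26.6 m north and -76.1 − (-93.7) = 17.6 m east.
Residual distance = √((-26.6)² + 17.6²) = 31.9 m.

32 m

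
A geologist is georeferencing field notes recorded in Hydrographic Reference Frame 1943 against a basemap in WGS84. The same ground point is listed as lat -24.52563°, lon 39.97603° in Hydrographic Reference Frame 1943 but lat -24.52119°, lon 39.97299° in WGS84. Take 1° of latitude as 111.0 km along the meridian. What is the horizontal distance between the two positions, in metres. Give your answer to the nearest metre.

Δφ = -24.52119° − -24.52563° = +0.00444°; Δλ = 39.97299° − 39.97603° = -0.00304°.
ΔN = Δφ × 111000 = 492.8 m; ΔE = Δλ × 111000 × cos(-24.52563°) = -0.00304 × 111000 × 0.909776 = -307.0 m.
Distance = √(ΔE² + ΔN²) = √((-307.0)² + 492.8²) = 580.6 m.

581 m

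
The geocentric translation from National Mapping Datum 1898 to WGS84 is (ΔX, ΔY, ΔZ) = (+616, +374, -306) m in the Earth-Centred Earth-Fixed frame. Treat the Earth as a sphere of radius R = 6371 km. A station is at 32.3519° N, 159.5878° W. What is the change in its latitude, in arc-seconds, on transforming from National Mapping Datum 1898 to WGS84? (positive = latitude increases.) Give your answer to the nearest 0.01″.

Δφ = 3.89″

sin φ = 0.535118, cos φ = 0.844777, sin λ = -0.348772, cos λ = -0.937208.
North component: ΔN = −sin φ cos λ·ΔX − sin φ sin λ·ΔY + cos φ·ΔZ = −(0.535118)(-0.937208)(616) − (0.535118)(-0.348772)(374) + (0.844777)(-306) = 120.23 m.
1° of latitude spans πR/180 = 111195 m, so Δφ = 120.23 / 111195 × 3600 = 3.893″.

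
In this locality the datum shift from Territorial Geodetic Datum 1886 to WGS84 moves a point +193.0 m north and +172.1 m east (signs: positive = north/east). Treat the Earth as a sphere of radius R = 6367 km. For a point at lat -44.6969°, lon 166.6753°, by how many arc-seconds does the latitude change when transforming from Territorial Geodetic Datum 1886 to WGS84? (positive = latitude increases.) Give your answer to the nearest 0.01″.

Δφ = 6.25″

On a sphere of radius R, 1 rad of latitude = R, so Δφ = ΔN / R = 193.0 / 6367000 = 3.0313e-05 rad = 6.252″.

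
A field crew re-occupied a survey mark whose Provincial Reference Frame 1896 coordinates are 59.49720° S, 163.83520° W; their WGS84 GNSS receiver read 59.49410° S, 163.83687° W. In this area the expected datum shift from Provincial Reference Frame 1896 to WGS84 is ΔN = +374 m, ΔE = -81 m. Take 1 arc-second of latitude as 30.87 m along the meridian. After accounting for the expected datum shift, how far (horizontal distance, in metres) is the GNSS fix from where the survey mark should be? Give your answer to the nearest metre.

Observed coordinate differences: Δφ = +0.00310°, Δλ = -0.00167°.
Converting to metres (1° lat = 111132 m, cos φ = 0.507580): observed ΔN = 344.5 m, observed ΔE = -94.2 m.
Subtracting the expected shift leaves a residual of 344.5 − (374) = -29.5 m north and -94.2 − (-81) = -13.2 m east.
Residual distance = √((-29.5)² + (-13.2)²) = 32.3 m.

32 m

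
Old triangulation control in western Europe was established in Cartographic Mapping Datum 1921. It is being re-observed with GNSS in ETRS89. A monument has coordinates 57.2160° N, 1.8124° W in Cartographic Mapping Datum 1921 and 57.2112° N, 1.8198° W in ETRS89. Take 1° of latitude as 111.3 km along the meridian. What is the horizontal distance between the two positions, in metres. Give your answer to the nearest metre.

Δφ = 57.2112° − 57.2160° = -0.0048°; Δλ = -1.8198° − -1.8124° = -0.0074°.
ΔN = Δφ × 111300 = -534.2 m; ΔE = Δλ × 111300 × cos(57.2160°) = -0.0074 × 111300 × 0.541473 = -446.0 m.
Distance = √(ΔE² + ΔN²) = √((-446.0)² + (-534.2)²) = 695.9 m.

696 m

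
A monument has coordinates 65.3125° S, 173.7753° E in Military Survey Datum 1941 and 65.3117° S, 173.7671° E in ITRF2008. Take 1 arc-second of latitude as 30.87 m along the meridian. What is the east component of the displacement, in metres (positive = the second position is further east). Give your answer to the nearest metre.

Δφ = -65.3117° − -65.3125° = +0.0008°; Δλ = 173.7671° − 173.7753° = -0.0082°.
1° of latitude = 3600 × 30.87 = 111132 m.
ΔN = Δφ × 111132 = 88.9 m; ΔE = Δλ × 111132 × cos(-65.3125°) = -0.0082 × 111132 × 0.417669 = -380.6 m.

ΔE = -381 m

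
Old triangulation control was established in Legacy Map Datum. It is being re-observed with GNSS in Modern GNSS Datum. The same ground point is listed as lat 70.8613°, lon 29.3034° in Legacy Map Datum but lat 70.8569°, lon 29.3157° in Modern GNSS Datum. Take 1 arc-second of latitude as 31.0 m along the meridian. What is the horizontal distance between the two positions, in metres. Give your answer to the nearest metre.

666 m

Δφ = 70.8569° − 70.8613° = -0.0044°; Δλ = 29.3157° − 29.3034° = +0.0123°.
1° of latitude = 3600 × 31.00 = 111600 m.
ΔN = Δφ × 111600 = -491.0 m; ΔE = Δλ × 111600 × cos(70.8613°) = +0.0123 × 111600 × 0.327856 = 450.0 m.
Distance = √(ΔE² + ΔN²) = √(450.0² + (-491.0)²) = 666.1 m.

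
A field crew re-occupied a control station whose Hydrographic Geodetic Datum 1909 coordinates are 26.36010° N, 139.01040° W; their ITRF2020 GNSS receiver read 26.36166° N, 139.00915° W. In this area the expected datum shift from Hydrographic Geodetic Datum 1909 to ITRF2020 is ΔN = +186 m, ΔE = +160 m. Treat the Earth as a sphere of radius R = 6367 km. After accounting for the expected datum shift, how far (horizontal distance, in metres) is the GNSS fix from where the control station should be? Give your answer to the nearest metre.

Observed coordinate differences: Δφ = +0.00156°, Δλ = +0.00125°.
Converting to metres (1° lat = 111125 m, cos φ = 0.896021): observed ΔN = 173.4 m, observed ΔE = 124.5 m.
Subtracting the expected shift leaves a residual of 173.4 − (186) = -12.6 m north and 124.5 − (160) = -35.5 m east.
Residual distance = √((-12.6)² + (-35.5)²) = 37.7 m.

38 m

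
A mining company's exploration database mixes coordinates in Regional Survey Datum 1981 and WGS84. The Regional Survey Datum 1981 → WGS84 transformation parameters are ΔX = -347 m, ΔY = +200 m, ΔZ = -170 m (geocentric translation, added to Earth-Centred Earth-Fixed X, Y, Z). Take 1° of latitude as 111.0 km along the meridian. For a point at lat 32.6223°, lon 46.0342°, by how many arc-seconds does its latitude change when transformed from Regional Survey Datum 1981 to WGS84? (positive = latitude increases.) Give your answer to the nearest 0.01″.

sin φ = 0.539099, cos φ = 0.842243, sin λ = 0.719754, cos λ = 0.694229.
North component: ΔN = −sin φ cos λ·ΔX − sin φ sin λ·ΔY + cos φ·ΔZ = −(0.539099)(0.694229)(-347) − (0.539099)(0.719754)(200) + (0.842243)(-170) = -90.92 m.
1° of latitude spans 111000 m, so Δφ = -90.92 / 111000 × 3600 = -2.949″.

Δφ = -2.95″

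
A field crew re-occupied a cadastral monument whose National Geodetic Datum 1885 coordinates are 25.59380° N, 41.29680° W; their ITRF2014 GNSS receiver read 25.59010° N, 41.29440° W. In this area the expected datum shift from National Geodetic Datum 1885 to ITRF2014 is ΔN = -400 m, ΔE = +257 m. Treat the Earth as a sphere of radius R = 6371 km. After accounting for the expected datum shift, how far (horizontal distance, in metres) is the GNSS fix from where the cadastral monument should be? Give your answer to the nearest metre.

Observed coordinate differences: Δφ = -0.00370°, Δλ = +0.00240°.
Converting to metres (1° lat = 111195 m, cos φ = 0.901879): observed ΔN = -411.4 m, observed ΔE = 240.7 m.
Subtracting the expected shift leaves a residual of -411.4 − (-400) = -11.4 m north and 240.7 − (257) = -16.3 m east.
Residual distance = √((-11.4)² + (-16.3)²) = 19.9 m.

20 m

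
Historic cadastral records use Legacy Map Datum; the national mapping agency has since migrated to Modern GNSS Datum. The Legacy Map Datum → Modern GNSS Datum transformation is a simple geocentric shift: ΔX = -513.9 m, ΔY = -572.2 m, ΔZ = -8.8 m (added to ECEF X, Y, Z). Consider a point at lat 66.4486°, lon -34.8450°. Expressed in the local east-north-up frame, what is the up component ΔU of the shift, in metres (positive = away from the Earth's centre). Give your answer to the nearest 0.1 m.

ΔU = -46.0 m

The local up (radial) axis is (cos φ cos λ, cos φ sin λ, sin φ), giving ΔU = -168.523 + 130.632 − 8.067 = -45.96 m.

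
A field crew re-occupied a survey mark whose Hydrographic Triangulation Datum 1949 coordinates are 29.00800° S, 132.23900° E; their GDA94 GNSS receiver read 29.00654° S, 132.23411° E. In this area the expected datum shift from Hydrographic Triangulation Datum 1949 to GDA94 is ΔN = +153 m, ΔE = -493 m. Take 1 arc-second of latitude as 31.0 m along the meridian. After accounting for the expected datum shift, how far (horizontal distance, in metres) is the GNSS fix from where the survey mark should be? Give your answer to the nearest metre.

19 m

Observed coordinate differences: Δφ = +0.00146°, Δλ = -0.00489°.
Converting to metres (1° lat = 111600 m, cos φ = 0.874552): observed ΔN = 162.9 m, observed ΔE = -477.3 m.
Subtracting the expected shift leaves a residual of 162.9 − (153) = 9.9 m north and -477.3 − (-493) = 15.7 m east.
Residual distance = √(9.9² + 15.7²) = 18.6 m.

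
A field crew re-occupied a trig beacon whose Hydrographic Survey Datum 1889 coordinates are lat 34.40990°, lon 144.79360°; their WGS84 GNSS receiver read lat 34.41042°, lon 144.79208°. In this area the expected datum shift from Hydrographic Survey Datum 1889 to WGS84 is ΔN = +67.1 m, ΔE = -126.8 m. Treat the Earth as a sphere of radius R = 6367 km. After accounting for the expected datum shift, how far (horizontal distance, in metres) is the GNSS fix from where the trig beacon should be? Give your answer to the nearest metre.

16 m

Observed coordinate differences: Δφ = +0.00052°, Δλ = -0.00152°.
Converting to metres (1° lat = 111125 m, cos φ = 0.825016): observed ΔN = 57.8 m, observed ΔE = -139.4 m.
Subtracting the expected shift leaves a residual of 57.8 − (67.1) = -9.3 m north and -139.4 − (-126.8) = -12.6 m east.
Residual distance = √((-9.3)² + (-12.6)²) = 15.6 m.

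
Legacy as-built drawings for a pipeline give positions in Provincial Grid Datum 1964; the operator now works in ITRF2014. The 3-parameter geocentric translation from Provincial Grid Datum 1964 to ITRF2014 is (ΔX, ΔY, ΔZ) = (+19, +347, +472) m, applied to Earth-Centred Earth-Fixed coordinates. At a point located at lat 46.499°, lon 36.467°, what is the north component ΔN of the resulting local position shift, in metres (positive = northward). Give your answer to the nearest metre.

ΔN = 164 m

At φ = 46.499°, λ = 36.467°: sin φ = 0.725362, cos φ = 0.688367, sin λ = 0.594360, cos λ = 0.804199.
ΔN = −sin φ cos λ·ΔX − sin φ sin λ·ΔY + cos φ·ΔZ = −(0.725362)(0.804199)(19) − (0.725362)(0.594360)(347) + (0.688367)(472) = 164.23 m.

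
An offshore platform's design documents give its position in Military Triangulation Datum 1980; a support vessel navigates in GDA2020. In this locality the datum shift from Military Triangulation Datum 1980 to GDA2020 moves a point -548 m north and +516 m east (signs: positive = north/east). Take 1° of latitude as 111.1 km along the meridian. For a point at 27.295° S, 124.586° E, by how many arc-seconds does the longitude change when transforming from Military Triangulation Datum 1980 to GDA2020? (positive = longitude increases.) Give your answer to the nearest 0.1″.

Δλ = 18.8″

At latitude -27.295°, cos φ = 0.888657.
1° of longitude at this latitude = 111.1 × cos φ = 98.73 km, so Δλ = 516.0 / 98729.8 = 0.0052264° = 18.815″.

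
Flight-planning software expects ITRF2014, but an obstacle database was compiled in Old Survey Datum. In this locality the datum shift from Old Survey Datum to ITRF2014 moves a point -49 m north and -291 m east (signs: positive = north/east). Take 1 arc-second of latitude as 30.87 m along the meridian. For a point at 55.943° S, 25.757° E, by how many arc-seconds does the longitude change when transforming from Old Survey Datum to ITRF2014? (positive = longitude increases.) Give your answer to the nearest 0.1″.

Δλ = -16.8″

At latitude -55.943°, cos φ = 0.560017.
1″ of longitude at this latitude = 30.87 × cos φ = 17.2877 m, so Δλ = -291.0 / 17.2877 = -16.833″.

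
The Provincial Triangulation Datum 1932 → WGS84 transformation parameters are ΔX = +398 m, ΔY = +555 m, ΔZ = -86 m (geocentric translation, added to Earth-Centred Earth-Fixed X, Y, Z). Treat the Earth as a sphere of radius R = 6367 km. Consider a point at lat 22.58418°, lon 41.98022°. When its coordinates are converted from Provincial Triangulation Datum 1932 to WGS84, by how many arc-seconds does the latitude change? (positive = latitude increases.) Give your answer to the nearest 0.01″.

sin φ = 0.384040, cos φ = 0.923316, sin λ = 0.668874, cos λ = 0.743376.
North component: ΔN = −sin φ cos λ·ΔX − sin φ sin λ·ΔY + cos φ·ΔZ = −(0.384040)(0.743376)(398) − (0.384040)(0.668874)(555) + (0.923316)(-86) = -335.59 m.
1° of latitude spans πR/180 = 111125 m, so Δφ = -335.59 / 111125 × 3600 = -10.872″.

Δφ = -10.87″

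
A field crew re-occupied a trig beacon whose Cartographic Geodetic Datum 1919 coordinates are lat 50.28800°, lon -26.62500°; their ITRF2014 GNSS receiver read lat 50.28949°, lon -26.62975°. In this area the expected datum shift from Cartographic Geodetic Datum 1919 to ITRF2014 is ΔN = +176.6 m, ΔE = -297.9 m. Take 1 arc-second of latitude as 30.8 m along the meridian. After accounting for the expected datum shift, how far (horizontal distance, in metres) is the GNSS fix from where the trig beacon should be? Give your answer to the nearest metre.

Observed coordinate differences: Δφ = +0.00149°, Δλ = -0.00475°.
Converting to metres (1° lat = 110880 m, cos φ = 0.638929): observed ΔN = 165.2 m, observed ΔE = -336.5 m.
Subtracting the expected shift leaves a residual of 165.2 − (176.6) = -11.4 m north and -336.5 − (-297.9) = -38.6 m east.
Residual distance = √((-11.4)² + (-38.6)²) = 40.3 m.

40 m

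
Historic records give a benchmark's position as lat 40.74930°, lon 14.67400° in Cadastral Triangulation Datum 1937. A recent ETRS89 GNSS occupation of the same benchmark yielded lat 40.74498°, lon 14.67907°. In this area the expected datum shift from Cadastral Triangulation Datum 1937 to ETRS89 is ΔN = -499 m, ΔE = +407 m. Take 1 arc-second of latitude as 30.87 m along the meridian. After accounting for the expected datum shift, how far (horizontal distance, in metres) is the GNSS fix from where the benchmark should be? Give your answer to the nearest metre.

27 m

Observed coordinate differences: Δφ = -0.00432°, Δλ = +0.00507°.
Converting to metres (1° lat = 111132 m, cos φ = 0.757573): observed ΔN = -480.1 m, observed ΔE = 426.8 m.
Subtracting the expected shift leaves a residual of -480.1 − (-499) = 18.9 m north and 426.8 − (407) = 19.8 m east.
Residual distance = √(18.9² + 19.8²) = 27.4 m.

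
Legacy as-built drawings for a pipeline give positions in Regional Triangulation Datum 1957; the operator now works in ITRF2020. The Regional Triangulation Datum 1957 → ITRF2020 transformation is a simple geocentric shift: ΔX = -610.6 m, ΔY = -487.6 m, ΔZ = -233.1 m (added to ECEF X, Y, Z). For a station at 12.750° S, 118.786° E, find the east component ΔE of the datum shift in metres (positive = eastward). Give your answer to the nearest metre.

The local east axis at (φ, λ) is (−sin λ, cos λ, 0), so ΔE = −sin(118.786°)·(-610.6) + cos(118.786°)·(-487.6) = 769.94 m.

ΔE = 770 m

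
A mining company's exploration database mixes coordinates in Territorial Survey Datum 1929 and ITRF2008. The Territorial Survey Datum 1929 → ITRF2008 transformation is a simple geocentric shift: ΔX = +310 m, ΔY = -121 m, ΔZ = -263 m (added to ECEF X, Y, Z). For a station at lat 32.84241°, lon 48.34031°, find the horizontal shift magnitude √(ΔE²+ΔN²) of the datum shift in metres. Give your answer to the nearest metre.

422 m

At φ = 32.84241°, λ = 48.34031°: sin φ = 0.542330, cos φ = 0.840165, sin λ = 0.747106, cos λ = 0.664705.
ΔE = −sin λ·ΔX + cos λ·ΔY = −(0.747106)·(310) + (0.664705)·(-121) = -312.03 m.
ΔN = −sin φ cos λ·ΔX − sin φ sin λ·ΔY + cos φ·ΔZ = −(0.542330)(0.664705)(310) − (0.542330)(0.747106)(-121) + (0.840165)(-263) = -283.69 m.
Horizontal magnitude = √(ΔE² + ΔN²) = √((-312.03)² + (-283.69)²) = 421.71 m.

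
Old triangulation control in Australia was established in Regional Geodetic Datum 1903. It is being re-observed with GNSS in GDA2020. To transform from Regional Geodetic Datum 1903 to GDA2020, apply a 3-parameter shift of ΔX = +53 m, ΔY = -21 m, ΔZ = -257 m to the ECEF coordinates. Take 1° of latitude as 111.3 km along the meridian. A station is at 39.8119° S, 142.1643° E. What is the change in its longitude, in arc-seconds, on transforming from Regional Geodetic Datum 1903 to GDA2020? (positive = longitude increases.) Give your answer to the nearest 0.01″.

sin φ = -0.640269, cos φ = 0.768151, sin λ = 0.613399, cos λ = -0.789773.
East component: ΔE = −sin λ·ΔX + cos λ·ΔY = −(0.613399)(53) + (-0.789773)(-21) = -15.92 m.
1° of latitude spans 111300 m; at latitude φ, 1° of longitude spans that × cos φ = 85495.2 m, so Δλ = -15.92 / 85495.2 × 3600 = -0.671″.

Δλ = -0.67″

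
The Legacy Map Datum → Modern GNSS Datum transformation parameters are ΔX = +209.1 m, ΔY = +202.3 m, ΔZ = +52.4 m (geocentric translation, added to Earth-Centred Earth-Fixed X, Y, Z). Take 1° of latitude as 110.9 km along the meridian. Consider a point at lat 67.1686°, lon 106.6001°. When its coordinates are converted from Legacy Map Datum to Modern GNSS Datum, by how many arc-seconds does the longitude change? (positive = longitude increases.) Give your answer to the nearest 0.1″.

Δλ = -21.6″

sin φ = 0.921651, cos φ = 0.388021, sin λ = 0.958322, cos λ = -0.285690.
East component: ΔE = −sin λ·ΔX + cos λ·ΔY = −(0.958322)(209.1) + (-0.285690)(202.3) = -258.18 m.
1° of latitude spans 110900 m; at latitude φ, 1° of longitude spans that × cos φ = 43031.5 m, so Δλ = -258.18 / 43031.5 × 3600 = -21.599″.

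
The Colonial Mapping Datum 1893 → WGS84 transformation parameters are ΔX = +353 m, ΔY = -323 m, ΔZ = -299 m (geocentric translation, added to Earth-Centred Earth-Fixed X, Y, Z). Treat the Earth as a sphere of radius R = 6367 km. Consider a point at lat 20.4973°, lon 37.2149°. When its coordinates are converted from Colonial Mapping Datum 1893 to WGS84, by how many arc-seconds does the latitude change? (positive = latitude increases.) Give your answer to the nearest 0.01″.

Δφ = -10.05″

sin φ = 0.350163, cos φ = 0.936689, sin λ = 0.604806, cos λ = 0.796373.
North component: ΔN = −sin φ cos λ·ΔX − sin φ sin λ·ΔY + cos φ·ΔZ = −(0.350163)(0.796373)(353) − (0.350163)(0.604806)(-323) + (0.936689)(-299) = -310.10 m.
1° of latitude spans πR/180 = 111125 m, so Δφ = -310.10 / 111125 × 3600 = -10.046″.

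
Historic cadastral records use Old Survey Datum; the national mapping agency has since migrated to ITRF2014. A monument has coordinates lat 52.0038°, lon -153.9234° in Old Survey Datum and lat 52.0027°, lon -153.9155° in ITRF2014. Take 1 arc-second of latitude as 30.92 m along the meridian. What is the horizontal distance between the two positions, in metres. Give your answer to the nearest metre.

Δφ = 52.0027° − 52.0038° = -0.0011°; Δλ = -153.9155° − -153.9234° = +0.0079°.
1° of latitude = 3600 × 30.92 = 111312 m.
ΔN = Δφ × 111312 = -122.4 m; ΔE = Δλ × 111312 × cos(52.0038°) = +0.0079 × 111312 × 0.615609 = 541.3 m.
Distance = √(ΔE² + ΔN²) = √(541.3² + (-122.4)²) = 555.0 m.

555 m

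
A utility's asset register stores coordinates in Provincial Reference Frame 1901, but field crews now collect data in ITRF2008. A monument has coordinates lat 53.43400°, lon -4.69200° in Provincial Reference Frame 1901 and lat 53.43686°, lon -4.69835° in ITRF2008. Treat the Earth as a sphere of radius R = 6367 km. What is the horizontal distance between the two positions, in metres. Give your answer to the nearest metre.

527 m

Δφ = 53.43686° − 53.43400° = +0.00286°; Δλ = -4.69835° − -4.69200° = -0.00635°.
1° along a meridian = πR/180 = 111125 m.
ΔN = Δφ × 111125 = 317.8 m; ΔE = Δλ × 111125 × cos(53.43400°) = -0.00635 × 111125 × 0.595748 = -420.4 m.
Distance = √(ΔE² + ΔN²) = √((-420.4)² + 317.8²) = 527.0 m.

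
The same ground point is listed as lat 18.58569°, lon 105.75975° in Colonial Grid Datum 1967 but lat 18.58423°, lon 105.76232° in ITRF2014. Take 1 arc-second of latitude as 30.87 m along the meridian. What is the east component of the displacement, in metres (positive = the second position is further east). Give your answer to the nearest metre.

ΔE = 271 m

Δφ = 18.58423° − 18.58569° = -0.00146°; Δλ = 105.76232° − 105.75975° = +0.00257°.
1° of latitude = 3600 × 30.87 = 111132 m.
ΔN = Δφ × 111132 = -162.3 m; ΔE = Δλ × 111132 × cos(18.58569°) = +0.00257 × 111132 × 0.947848 = 270.7 m.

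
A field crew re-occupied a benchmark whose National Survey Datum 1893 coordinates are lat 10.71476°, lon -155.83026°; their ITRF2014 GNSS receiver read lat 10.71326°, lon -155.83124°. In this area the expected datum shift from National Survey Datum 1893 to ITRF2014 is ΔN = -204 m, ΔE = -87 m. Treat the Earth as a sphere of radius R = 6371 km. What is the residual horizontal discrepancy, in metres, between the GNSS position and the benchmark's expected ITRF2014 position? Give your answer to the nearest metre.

Observed coordinate differences: Δφ = -0.00150°, Δλ = -0.00098°.
Converting to metres (1° lat = 111195 m, cos φ = 0.982565): observed ΔN = -166.8 m, observed ΔE = -107.1 m.
Subtracting the expected shift leaves a residual of -166.8 − (-204) = 37.2 m north and -107.1 − (-87) = -20.1 m east.
Residual distance = √(37.2² + (-20.1)²) = 42.3 m.

42 m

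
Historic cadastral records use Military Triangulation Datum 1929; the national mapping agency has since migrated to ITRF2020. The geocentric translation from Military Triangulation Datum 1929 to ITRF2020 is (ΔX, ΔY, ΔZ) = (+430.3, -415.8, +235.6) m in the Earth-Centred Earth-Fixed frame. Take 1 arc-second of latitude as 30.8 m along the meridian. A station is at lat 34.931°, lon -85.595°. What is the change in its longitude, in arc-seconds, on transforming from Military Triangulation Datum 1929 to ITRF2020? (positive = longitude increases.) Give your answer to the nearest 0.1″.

Δλ = 15.7″

sin φ = 0.572590, cos φ = 0.819842, sin λ = -0.997046, cos λ = 0.076806.
East component: ΔE = −sin λ·ΔX + cos λ·ΔY = −(-0.997046)(430.3) + (0.076806)(-415.8) = 397.09 m.
1° of latitude spans 3600 × 30.80 = 110880 m; at latitude φ, 1° of longitude spans that × cos φ = 90904.1 m, so Δλ = 397.09 / 90904.1 × 3600 = 15.726″.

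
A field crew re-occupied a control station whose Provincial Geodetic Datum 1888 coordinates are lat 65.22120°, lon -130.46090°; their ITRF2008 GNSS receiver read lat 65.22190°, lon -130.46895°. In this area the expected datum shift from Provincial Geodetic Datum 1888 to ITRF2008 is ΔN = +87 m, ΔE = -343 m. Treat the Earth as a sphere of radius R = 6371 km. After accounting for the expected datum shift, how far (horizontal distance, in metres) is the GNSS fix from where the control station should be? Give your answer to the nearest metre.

33 m

Observed coordinate differences: Δφ = +0.00070°, Δλ = -0.00805°.
Converting to metres (1° lat = 111195 m, cos φ = 0.419116): observed ΔN = 77.8 m, observed ΔE = -375.2 m.
Subtracting the expected shift leaves a residual of 77.8 − (87) = -9.2 m north and -375.2 − (-343) = -32.2 m east.
Residual distance = √((-9.2)² + (-32.2)²) = 33.4 m.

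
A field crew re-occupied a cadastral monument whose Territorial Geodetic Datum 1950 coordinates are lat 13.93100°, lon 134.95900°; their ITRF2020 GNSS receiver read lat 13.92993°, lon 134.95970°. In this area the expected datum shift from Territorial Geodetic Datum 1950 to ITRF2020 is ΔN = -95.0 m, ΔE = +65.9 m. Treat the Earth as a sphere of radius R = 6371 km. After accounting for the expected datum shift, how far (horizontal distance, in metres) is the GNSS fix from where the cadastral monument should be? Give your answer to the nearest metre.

26 m

Observed coordinate differences: Δφ = -0.00107°, Δλ = +0.00070°.
Converting to metres (1° lat = 111195 m, cos φ = 0.970586): observed ΔN = -119.0 m, observed ΔE = 75.5 m.
Subtracting the expected shift leaves a residual of -119.0 − (-95.0) = -24.0 m north and 75.5 − (65.9) = 9.6 m east.
Residual distance = √((-24.0)² + 9.6²) = 25.8 m.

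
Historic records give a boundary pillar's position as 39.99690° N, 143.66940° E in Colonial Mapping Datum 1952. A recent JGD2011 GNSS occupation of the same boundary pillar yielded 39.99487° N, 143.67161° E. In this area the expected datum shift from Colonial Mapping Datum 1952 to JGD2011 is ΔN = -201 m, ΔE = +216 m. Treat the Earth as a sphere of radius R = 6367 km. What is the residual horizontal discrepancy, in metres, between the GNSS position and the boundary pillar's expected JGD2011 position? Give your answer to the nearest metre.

Observed coordinate differences: Δφ = -0.00203°, Δλ = +0.00221°.
Converting to metres (1° lat = 111125 m, cos φ = 0.766079): observed ΔN = -225.6 m, observed ΔE = 188.1 m.
Subtracting the expected shift leaves a residual of -225.6 − (-201) = -24.6 m north and 188.1 − (216) = -27.9 m east.
Residual distance = √((-24.6)² + (-27.9)²) = 37.2 m.

37 m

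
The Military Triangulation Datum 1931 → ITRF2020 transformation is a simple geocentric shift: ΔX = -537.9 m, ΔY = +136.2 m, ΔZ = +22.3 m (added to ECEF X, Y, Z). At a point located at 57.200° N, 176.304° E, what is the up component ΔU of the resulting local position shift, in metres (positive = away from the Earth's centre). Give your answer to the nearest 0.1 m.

At φ = 57.200°, λ = 176.304°: sin φ = 0.840567, cos φ = 0.541708, sin λ = 0.064463, cos λ = -0.997920.
ΔU = cos φ cos λ·ΔX + cos φ sin λ·ΔY + sin φ·ΔZ = (0.541708)(-0.997920)(-537.9) + (0.541708)(0.064463)(136.2) + (0.840567)(22.3) = 314.28 m.

ΔU = 314.3 m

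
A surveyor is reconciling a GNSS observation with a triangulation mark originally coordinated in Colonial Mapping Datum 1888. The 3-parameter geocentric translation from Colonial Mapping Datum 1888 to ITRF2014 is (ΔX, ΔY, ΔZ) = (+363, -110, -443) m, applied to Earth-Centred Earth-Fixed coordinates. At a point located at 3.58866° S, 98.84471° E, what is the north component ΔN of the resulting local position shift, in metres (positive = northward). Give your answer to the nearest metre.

The local north axis is (−sin φ cos λ, −sin φ sin λ, cos φ), giving ΔN = -3.494 − 6.803 − 442.131 = -452.43 m.

ΔN = -452 m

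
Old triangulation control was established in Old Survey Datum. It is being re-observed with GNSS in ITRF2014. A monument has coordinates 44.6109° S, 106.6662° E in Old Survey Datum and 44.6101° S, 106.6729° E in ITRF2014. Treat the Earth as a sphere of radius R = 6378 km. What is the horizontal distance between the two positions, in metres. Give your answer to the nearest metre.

Δφ = -44.6101° − -44.6109° = +0.0008°; Δλ = 106.6729° − 106.6662° = +0.0067°.
1° along a meridian = πR/180 = 111317 m.
ΔN = Δφ × 111317 = 89.1 m; ΔE = Δλ × 111317 × cos(-44.6109°) = +0.0067 × 111317 × 0.711892 = 530.9 m.
Distance = √(ΔE² + ΔN²) = √(530.9² + 89.1²) = 538.4 m.

538 m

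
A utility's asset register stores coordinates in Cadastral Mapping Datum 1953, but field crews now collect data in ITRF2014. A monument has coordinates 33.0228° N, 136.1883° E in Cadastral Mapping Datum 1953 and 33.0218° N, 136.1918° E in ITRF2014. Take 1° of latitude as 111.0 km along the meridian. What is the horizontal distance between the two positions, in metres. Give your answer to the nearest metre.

Δφ = 33.0218° − 33.0228° = -0.0010°; Δλ = 136.1918° − 136.1883° = +0.0035°.
ΔN = Δφ × 111000 = -111.0 m; ΔE = Δλ × 111000 × cos(33.0228°) = +0.0035 × 111000 × 0.838454 = 325.7 m.
Distance = √(ΔE² + ΔN²) = √(325.7² + (-111.0)²) = 344.1 m.

344 m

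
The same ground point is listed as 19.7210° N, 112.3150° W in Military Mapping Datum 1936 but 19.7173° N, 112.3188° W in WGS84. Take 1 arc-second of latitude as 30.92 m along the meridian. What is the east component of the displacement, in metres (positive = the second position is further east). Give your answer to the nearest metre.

Δφ = 19.7173° − 19.7210° = -0.0037°; Δλ = -112.3188° − -112.3150° = -0.0038°.
1° of latitude = 3600 × 30.92 = 111312 m.
ΔN = Δφ × 111312 = -411.9 m; ΔE = Δλ × 111312 × cos(19.7210°) = -0.0038 × 111312 × 0.941347 = -398.2 m.

ΔE = -398 m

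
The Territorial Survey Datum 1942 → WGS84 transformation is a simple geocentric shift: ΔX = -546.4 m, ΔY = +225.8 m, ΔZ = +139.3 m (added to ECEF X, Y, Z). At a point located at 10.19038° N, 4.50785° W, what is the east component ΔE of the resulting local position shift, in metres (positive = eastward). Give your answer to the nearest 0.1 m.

The local east axis at (φ, λ) is (−sin λ, cos λ, 0), so ΔE = −sin(-4.50785°)·(-546.4) + cos(-4.50785°)·225.8 = 182.16 m.

ΔE = 182.2 m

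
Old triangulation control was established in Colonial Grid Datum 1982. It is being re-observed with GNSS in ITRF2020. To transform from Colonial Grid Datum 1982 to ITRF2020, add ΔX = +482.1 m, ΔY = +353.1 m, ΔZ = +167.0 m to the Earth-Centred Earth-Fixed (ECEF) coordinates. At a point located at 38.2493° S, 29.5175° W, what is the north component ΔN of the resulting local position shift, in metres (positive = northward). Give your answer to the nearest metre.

ΔN = 283 m

The local north axis is (−sin φ cos λ, −sin φ sin λ, cos φ), giving ΔN = 259.722 − 107.701 + 131.149 = 283.17 m.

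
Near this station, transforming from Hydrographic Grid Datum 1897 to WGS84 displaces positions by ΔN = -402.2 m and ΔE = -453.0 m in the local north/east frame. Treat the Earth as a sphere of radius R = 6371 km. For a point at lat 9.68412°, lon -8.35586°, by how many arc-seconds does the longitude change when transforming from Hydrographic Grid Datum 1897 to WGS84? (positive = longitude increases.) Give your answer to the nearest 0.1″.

At latitude 9.68412°, cos φ = 0.985750.
One radian of longitude at latitude φ spans R cos φ, so Δλ = ΔE / (R cos φ) = -453.0 / (6371000 × 0.985750) = -7.2131e-05 rad = -14.878″.

Δλ = -14.9″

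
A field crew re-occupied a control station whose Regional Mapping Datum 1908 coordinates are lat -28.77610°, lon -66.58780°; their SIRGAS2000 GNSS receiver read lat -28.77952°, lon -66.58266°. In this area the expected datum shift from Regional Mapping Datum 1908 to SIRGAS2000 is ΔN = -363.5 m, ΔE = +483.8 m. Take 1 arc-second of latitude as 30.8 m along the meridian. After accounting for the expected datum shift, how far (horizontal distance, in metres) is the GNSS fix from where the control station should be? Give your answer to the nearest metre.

Observed coordinate differences: Δφ = -0.00342°, Δλ = +0.00514°.
Converting to metres (1° lat = 110880 m, cos φ = 0.876508): observed ΔN = -379.2 m, observed ΔE = 499.5 m.
Subtracting the expected shift leaves a residual of -379.2 − (-363.5) = -15.7 m north and 499.5 − (483.8) = 15.7 m east.
Residual distance = √((-15.7)² + 15.7²) = 22.2 m.

22 m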